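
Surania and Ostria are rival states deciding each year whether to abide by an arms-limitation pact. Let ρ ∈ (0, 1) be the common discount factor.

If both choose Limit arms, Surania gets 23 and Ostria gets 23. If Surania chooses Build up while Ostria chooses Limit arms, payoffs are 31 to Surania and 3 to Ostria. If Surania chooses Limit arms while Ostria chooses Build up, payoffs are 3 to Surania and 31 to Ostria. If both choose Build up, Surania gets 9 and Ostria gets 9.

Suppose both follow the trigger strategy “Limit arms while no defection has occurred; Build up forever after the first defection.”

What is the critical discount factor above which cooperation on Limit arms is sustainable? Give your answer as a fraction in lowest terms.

4/11

One-period gain from deviating is 31 − 23 = 8. The loss is 23 − 9 = 14 in every subsequent period, with present value 14·ρ/(1−ρ).
Deviation is unprofitable when 14·ρ/(1−ρ) ≥ 8, i.e. ρ/(1−ρ) ≥ 4/7.
Equivalently ρ ≥ 8/(8+14) = 4/11.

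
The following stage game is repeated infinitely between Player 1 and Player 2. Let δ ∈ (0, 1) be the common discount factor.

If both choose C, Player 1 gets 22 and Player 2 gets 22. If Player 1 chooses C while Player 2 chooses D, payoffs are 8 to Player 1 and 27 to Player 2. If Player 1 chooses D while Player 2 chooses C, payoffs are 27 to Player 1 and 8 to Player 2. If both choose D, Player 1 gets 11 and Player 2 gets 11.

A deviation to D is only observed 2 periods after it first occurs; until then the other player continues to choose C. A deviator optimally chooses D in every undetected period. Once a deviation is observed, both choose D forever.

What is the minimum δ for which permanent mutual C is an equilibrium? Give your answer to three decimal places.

A deviator earns 27 for 2 periods, then 11 forever; cooperating earns 22 forever. Multiplying the IC by (1−δ):
22 ≥ 27(1−δ^2) + 11δ^2, so 16·δ^2 ≥ 5 and δ^2 ≥ 5/16.
δ ≥ (5/16)^(1/2) ≈ 0.559.

0.559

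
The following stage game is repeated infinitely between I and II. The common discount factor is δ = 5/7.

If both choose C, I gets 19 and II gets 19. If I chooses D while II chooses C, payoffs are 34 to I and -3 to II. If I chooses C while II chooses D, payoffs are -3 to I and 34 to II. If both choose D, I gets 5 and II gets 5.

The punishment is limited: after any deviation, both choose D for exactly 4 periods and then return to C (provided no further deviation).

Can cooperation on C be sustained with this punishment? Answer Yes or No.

Yes

IC: δ+…+δ^4 ≥ (34−19)/(19−5) = 15/14.
At δ = 5/7: partial sum = 1.8492 ≥ 1.0714. Cooperation sustainable.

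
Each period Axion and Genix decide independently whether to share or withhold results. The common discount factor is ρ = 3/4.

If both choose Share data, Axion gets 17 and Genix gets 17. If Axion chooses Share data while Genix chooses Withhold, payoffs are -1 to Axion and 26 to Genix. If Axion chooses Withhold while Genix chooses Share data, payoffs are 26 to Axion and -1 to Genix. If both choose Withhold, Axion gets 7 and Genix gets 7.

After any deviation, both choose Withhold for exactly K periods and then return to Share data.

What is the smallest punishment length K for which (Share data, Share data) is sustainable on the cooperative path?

2

IC: ρ(1−ρ^K)/(1−ρ) ≥ (26−17)/(17−7) = 9/10.
With ρ = 3/4: need 1 − ρ^K ≥ 9/10·(1−3/4)/(3/4), i.e. ρ^K ≤ 0.7000.
Since (3/4)^1 = 0.7500 and (3/4)^2 = 0.5625, the smallest such K is 2.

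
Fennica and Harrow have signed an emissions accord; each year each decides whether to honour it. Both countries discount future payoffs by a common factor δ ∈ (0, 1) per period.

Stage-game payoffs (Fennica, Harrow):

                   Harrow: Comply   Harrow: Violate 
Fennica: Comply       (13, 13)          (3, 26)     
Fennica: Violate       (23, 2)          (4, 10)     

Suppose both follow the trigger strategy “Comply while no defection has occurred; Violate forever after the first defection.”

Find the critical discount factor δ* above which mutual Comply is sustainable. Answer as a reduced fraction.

13/16

Fennica: cooperation gives 13 each period; deviation gives 23 once then 4 forever.
  13/(1−δ) ≥ 23 + 4δ/(1−δ) ⇒ δ ≥ 10/19.
Harrow: cooperation gives 13 each period; deviation gives 26 once then 10 forever.
  δ ≥ 13/16.
Both must hold, so the binding constraint is Harrow's: δ ≥ 13/16.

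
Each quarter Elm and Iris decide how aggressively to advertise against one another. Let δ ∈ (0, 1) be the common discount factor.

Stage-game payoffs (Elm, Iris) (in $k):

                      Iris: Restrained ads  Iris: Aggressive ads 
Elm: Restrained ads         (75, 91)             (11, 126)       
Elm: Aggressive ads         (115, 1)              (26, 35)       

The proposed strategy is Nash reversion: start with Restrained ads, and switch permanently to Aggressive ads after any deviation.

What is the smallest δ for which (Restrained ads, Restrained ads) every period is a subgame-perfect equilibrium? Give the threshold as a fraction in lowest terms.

40/89

For Elm: deviation gain 115−75 = 40, per-period punishment loss 75−26 = 49. IC gives δ ≥ 40/89.
For Iris: gain 35, loss 56 per period, so δ ≥ 35/91 = 5/13.
The tighter constraint is Elm's, so cooperation needs δ ≥ 40/89.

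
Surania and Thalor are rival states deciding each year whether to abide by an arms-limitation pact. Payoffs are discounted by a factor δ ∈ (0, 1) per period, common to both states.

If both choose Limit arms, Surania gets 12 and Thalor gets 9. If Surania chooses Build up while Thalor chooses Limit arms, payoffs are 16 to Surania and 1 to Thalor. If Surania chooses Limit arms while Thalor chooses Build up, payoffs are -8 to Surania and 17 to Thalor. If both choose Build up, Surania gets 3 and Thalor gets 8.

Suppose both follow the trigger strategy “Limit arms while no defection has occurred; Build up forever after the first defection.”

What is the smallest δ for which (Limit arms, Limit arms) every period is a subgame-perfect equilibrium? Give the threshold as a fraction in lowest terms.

8/9

For Surania: deviation gain 16−12 = 4, per-period punishment loss 12−3 = 9. IC gives δ ≥ 4/13.
For Thalor: gain 8, loss 1 per period, so δ ≥ 8/9.
The tighter constraint is Thalor's, so cooperation needs δ ≥ 8/9.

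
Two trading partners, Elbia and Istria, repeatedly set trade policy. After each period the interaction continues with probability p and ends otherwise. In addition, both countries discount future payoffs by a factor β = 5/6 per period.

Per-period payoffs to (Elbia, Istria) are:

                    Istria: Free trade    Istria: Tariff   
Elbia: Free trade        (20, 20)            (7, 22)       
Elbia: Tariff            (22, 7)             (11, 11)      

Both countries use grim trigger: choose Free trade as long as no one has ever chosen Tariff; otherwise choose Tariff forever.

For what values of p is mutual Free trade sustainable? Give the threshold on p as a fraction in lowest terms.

Expected continuation weight on next period's payoff is β·p = 5/6·p, which plays the role of the discount factor.
Cooperation requires 5/6·p ≥ (22−20)/(22−11) = 2/11, hence p ≥ 12/55.

12/55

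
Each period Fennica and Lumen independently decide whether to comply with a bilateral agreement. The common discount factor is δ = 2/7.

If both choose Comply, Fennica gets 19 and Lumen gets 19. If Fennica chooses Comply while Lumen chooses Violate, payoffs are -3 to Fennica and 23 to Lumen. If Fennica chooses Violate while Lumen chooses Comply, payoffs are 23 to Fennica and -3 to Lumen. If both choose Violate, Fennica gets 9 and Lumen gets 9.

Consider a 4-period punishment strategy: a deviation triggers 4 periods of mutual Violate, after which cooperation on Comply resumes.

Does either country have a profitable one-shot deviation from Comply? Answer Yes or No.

IC: δ+…+δ^4 ≥ (23−19)/(19−9) = 2/5.
At δ = 2/7: partial sum = 0.3973 < 0.4000. Cooperation not sustainable.

Yes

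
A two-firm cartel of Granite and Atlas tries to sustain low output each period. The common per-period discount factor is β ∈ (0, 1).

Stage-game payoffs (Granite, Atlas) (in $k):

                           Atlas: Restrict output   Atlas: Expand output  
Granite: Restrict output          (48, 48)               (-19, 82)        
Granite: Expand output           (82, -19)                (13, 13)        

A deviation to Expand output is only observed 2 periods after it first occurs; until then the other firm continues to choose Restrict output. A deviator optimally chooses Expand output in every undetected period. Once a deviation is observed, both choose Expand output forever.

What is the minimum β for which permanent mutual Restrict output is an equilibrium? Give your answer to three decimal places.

0.702

The best deviation is to choose Expand output for all 2 undetected periods, earning 82 each, then 13 forever once detected.
Deviation value: 82(1−β^2)/(1−β) + 13β^2/(1−β); cooperation value: 48/(1−β).
IC: 48 ≥ 82(1−β^2) + 13β^2 = 82 − 69β^2.
So β^2 ≥ 34/69, giving β ≥ (34/69)^(1/2) ≈ 0.702.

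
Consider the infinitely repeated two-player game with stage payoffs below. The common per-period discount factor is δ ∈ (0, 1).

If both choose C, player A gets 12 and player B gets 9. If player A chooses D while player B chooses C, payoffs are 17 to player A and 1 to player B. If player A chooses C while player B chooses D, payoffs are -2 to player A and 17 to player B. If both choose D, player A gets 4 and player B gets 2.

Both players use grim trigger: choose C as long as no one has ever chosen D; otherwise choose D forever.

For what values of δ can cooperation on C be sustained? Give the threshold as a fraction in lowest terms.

player A: cooperation gives 12 each period; deviation gives 17 once then 4 forever.
  12/(1−δ) ≥ 17 + 4δ/(1−δ) ⇒ δ ≥ 5/13.
player B: cooperation gives 9 each period; deviation gives 17 once then 2 forever.
  δ ≥ 8/15.
Both must hold, so the binding constraint is player B's: δ ≥ 8/15.

8/15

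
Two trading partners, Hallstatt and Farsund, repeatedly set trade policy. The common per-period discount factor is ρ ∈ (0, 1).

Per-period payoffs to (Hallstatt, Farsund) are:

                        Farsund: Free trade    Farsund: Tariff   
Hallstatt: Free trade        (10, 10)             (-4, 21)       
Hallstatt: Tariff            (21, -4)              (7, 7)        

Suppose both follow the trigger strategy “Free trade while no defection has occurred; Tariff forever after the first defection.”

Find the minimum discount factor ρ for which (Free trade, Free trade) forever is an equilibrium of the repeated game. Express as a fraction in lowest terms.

One-period gain from deviating is 21 − 10 = 11. The loss is 10 − 7 = 3 in every subsequent period, with present value 3·ρ/(1−ρ).
Deviation is unprofitable when 3·ρ/(1−ρ) ≥ 11, i.e. ρ/(1−ρ) ≥ 11/3.
Equivalently ρ ≥ 11/(11+3) = 11/14.

11/14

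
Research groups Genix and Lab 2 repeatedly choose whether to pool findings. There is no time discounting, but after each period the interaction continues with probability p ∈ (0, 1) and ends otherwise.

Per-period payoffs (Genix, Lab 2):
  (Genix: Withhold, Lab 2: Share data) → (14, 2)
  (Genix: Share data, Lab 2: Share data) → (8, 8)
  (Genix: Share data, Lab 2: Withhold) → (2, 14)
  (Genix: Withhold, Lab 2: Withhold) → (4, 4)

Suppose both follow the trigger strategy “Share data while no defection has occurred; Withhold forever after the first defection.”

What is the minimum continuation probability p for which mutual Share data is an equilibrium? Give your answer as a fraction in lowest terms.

Expected cooperation value is 8 + p·8 + p²·8 + … = 8/(1−p); deviation gives 14 + p·4/(1−p).
8 ≥ 14(1−p) + 4p ⇒ 10p ≥ 6 ⇒ p ≥ 6/10 = 3/5.

3/5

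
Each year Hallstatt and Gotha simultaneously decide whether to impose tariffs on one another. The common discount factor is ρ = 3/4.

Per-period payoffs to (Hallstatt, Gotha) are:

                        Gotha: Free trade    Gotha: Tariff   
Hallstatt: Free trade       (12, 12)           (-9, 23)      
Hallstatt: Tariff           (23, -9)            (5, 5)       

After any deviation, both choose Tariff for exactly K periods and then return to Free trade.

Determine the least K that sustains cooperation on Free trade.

IC: ρ(1−ρ^K)/(1−ρ) ≥ (23−12)/(12−5) = 11/7.
With ρ = 3/4: need 1 − ρ^K ≥ 11/7·(1−3/4)/(3/4), i.e. ρ^K ≤ 0.4762.
Since (3/4)^2 = 0.5625 and (3/4)^3 = 0.4219, the smallest such K is 3.

3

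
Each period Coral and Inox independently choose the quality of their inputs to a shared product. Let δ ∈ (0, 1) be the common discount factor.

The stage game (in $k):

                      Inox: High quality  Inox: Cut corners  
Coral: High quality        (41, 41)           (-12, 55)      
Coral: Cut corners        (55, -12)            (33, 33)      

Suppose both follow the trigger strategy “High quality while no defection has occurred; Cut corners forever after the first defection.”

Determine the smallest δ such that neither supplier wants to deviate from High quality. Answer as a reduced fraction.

7/11

Cooperation forever yields 41 each period: 41/(1−δ).
Deviating yields 55 once, then 33 forever: 55 + 33δ/(1−δ).
No profitable deviation requires 41/(1−δ) ≥ 55 + 33δ/(1−δ).
Multiplying by (1−δ): 41 ≥ 55(1−δ) + 33δ = 55 − 22δ.
So 22δ ≥ 14, i.e. δ ≥ 14/22 = 7/11.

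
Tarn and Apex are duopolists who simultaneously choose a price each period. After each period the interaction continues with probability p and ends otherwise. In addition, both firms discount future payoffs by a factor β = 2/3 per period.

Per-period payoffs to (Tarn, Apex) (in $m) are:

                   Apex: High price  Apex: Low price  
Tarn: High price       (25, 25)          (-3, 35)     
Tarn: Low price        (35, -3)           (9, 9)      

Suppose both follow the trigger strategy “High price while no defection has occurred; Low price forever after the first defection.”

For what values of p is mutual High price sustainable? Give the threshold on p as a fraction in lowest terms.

15/26

With continuation probability p and discount β, the effective per-period discount factor is βp.
Grim-trigger IC: βp ≥ (35−25)/(35−9) = 5/13.
So p ≥ (5/13)/(2/3) = 15/26.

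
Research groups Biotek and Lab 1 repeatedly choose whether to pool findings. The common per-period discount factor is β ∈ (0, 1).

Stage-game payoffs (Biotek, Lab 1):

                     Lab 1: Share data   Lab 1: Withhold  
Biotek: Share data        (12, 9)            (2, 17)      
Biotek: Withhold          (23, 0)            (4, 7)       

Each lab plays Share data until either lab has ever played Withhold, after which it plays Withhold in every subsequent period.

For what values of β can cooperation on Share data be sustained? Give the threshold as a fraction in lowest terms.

Biotek's threshold: (23−12)/(23−4) = 11/19.
Lab 1's threshold: (17−9)/(17−7) = 4/5.
11/19 < 4/5, so Lab 1 binds and β* = 4/5.

4/5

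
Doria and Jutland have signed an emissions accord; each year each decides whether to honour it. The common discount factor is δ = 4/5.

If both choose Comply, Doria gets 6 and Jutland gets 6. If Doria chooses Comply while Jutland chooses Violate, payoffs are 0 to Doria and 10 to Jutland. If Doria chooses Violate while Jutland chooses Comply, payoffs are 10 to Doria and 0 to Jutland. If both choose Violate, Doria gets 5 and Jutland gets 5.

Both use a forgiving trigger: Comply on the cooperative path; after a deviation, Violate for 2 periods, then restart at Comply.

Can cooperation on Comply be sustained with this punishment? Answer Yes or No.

A one-shot deviation gives 10 now, then 5 for 2 periods, then back to 6.
Gain from deviating: (10−6) today; loss: (6−5) in each of the next 2 periods.
No-deviation condition: (6−5)(δ+…+δ^2) ≥ 10−6, i.e. δ+…+δ^2 ≥ 4.
At δ = 4/5: δ+…+δ^2 = 1.4400 < 4.0000.
So cooperation is not sustainable.

No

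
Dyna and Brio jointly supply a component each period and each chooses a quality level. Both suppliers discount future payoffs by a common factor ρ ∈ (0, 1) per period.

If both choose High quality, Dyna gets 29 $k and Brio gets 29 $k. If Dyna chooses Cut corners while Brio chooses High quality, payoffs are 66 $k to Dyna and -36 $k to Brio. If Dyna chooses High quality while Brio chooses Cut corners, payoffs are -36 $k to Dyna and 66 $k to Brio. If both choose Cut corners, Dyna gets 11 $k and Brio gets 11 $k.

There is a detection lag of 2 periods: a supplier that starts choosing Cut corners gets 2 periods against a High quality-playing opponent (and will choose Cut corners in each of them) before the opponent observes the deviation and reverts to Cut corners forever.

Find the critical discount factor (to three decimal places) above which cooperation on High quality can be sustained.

The best deviation is to choose Cut corners for all 2 undetected periods, earning 66 each, then 11 forever once detected.
Deviation value: 66(1−ρ^2)/(1−ρ) + 11ρ^2/(1−ρ); cooperation value: 29/(1−ρ).
IC: 29 ≥ 66(1−ρ^2) + 11ρ^2 = 66 − 55ρ^2.
So ρ^2 ≥ 37/55, giving ρ ≥ (37/55)^(1/2) ≈ 0.820.

0.820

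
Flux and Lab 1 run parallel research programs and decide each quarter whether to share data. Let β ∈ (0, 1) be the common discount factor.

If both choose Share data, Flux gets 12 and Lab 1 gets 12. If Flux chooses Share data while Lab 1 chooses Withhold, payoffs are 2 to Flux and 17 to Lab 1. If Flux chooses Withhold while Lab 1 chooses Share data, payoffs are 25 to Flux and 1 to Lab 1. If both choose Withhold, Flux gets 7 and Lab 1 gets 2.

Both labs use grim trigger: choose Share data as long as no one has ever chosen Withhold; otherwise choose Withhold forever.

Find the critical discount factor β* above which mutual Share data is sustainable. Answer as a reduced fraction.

Flux's threshold: (25−12)/(25−7) = 13/18.
Lab 1's threshold: (17−12)/(17−2) = 1/3.
13/18 > 1/3, so Flux binds and β* = 13/18.

13/18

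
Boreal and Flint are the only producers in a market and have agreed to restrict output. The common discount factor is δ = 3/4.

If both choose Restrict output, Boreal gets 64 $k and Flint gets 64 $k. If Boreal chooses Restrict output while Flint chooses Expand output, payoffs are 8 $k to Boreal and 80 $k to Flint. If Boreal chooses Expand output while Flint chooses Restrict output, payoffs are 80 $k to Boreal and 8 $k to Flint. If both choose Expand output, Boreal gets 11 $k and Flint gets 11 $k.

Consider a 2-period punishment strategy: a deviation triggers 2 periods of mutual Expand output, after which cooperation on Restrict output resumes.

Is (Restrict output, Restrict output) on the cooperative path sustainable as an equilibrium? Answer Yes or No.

A one-shot deviation gives 80 now, then 11 for 2 periods, then back to 64.
Gain from deviating: (80−64) today; loss: (64−11) in each of the next 2 periods.
No-deviation condition: (64−11)(δ+…+δ^2) ≥ 80−64, i.e. δ+…+δ^2 ≥ 16/53.
At δ = 3/4: δ+…+δ^2 = 1.3125 ≥ 0.3019.
So cooperation is sustainable.

Yes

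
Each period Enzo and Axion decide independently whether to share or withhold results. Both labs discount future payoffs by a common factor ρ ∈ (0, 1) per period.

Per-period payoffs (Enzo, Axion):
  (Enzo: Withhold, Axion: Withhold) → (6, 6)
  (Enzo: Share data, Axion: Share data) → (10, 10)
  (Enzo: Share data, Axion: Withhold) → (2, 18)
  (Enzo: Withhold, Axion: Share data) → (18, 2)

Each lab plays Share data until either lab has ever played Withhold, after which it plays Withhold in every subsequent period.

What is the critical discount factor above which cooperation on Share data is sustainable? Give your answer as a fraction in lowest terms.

2/3

One-period gain from deviating is 18 − 10 = 8. The loss is 10 − 6 = 4 in every subsequent period, with present value 4·ρ/(1−ρ).
Deviation is unprofitable when 4·ρ/(1−ρ) ≥ 8, i.e. ρ/(1−ρ) ≥ 2.
Equivalently ρ ≥ 8/(8+4) = 2/3.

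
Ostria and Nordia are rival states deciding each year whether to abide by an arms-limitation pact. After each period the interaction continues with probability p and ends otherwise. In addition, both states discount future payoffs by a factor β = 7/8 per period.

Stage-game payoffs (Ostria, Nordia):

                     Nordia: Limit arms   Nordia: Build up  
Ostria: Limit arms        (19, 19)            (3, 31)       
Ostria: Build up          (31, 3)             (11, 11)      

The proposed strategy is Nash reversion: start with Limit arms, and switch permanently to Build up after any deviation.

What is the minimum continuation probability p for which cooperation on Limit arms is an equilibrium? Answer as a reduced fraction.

With continuation probability p and discount β, the effective per-period discount factor is βp.
Grim-trigger IC: βp ≥ (31−19)/(31−11) = 3/5.
So p ≥ (3/5)/(7/8) = 24/35.

24/35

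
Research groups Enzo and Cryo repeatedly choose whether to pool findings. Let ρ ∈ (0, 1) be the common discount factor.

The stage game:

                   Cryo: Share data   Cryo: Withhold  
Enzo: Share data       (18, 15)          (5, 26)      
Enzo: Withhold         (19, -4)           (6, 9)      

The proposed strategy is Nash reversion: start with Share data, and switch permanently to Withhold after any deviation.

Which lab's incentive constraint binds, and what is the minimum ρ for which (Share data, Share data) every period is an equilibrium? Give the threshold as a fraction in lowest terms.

Enzo: cooperation gives 18 each period; deviation gives 19 once then 6 forever.
  18/(1−ρ) ≥ 19 + 6ρ/(1−ρ) ⇒ ρ ≥ 1/13.
Cryo: cooperation gives 15 each period; deviation gives 26 once then 9 forever.
  ρ ≥ 11/17.
Both must hold, so the binding constraint is Cryo's: ρ ≥ 11/17.

Cryo; ρ ≥ 11/17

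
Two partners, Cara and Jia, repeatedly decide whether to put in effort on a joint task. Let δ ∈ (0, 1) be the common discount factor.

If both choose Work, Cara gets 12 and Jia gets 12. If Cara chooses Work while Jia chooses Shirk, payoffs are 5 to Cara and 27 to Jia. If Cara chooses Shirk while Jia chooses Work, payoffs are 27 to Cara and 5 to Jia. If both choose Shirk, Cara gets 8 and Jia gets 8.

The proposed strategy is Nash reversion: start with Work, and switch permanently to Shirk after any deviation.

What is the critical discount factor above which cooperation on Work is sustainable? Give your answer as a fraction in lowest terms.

15/19

12/(1−δ) ≥ 27 + 8δ/(1−δ)
12 ≥ 27 − 19δ
δ ≥ 15/19.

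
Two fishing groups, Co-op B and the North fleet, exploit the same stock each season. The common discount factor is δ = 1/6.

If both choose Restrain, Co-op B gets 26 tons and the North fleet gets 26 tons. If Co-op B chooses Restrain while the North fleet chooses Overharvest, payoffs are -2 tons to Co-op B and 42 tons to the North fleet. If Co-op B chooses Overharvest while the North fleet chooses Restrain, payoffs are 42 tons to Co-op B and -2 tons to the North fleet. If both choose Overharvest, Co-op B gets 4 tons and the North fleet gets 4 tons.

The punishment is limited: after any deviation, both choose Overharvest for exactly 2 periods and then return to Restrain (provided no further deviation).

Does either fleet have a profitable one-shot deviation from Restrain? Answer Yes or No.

Comparing payoff streams over the 3 periods until play realigns: cooperate → 26(1+δ+…+δ^2); deviate → 42 + 4(δ+…+δ^2).
Cooperation is sustained iff (26−4)(δ+…+δ^2) ≥ 42−26.
δ+…+δ^2 = 1/6·(1−(1/6)^2)/(1−1/6) = 0.1944, and (42−26)/(26−4) = 0.7273.
0.1944 < 0.7273, so cooperation is not sustainable.

Yes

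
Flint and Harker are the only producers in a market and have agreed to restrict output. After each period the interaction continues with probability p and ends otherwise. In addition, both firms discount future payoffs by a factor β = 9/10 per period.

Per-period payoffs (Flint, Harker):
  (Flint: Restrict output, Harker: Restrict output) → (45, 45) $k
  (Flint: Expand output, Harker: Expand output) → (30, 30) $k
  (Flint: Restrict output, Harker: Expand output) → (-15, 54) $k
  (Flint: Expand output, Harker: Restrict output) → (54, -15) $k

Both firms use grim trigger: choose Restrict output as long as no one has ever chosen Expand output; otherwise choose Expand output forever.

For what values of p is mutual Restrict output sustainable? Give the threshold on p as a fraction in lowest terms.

5/12

With continuation probability p and discount β, the effective per-period discount factor is βp.
Grim-trigger IC: βp ≥ (54−45)/(54−30) = 3/8.
So p ≥ (3/8)/(9/10) = 5/12.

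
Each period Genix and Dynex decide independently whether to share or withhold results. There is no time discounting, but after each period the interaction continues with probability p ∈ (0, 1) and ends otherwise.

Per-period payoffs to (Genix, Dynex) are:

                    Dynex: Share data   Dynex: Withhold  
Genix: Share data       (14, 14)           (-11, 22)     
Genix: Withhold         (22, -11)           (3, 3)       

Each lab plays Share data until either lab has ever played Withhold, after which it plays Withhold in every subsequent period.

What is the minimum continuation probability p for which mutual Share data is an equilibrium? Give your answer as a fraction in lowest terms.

Expected cooperation value is 14 + p·14 + p²·14 + … = 14/(1−p); deviation gives 22 + p·3/(1−p).
14 ≥ 22(1−p) + 3p ⇒ 19p ≥ 8 ⇒ p ≥ 8/19.

8/19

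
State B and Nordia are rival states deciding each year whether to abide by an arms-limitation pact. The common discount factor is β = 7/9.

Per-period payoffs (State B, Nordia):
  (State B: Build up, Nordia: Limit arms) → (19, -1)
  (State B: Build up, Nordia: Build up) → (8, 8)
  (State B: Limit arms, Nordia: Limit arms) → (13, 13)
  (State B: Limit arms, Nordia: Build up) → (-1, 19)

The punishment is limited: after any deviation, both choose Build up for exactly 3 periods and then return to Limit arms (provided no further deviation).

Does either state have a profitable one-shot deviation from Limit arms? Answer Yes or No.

Comparing payoff streams over the 4 periods until play realigns: cooperate → 13(1+β+…+β^3); deviate → 19 + 8(β+…+β^3).
Cooperation is sustained iff (13−8)(β+…+β^3) ≥ 19−13.
β+…+β^3 = 7/9·(1−(7/9)^3)/(1−7/9) = 1.8532, and (19−13)/(13−8) = 1.2000.
1.8532 ≥ 1.2000, so cooperation is sustainable.

No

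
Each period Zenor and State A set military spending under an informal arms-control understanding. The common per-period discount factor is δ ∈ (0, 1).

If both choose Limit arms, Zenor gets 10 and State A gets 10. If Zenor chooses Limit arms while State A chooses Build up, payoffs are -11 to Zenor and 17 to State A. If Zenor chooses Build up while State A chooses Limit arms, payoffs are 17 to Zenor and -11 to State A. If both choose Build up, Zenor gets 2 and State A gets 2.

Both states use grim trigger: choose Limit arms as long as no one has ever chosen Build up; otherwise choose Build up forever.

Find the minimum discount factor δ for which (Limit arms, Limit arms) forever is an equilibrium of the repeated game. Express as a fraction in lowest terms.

7/15

One-period gain from deviating is 17 − 10 = 7. The loss is 10 − 2 = 8 in every subsequent period, with present value 8·δ/(1−δ).
Deviation is unprofitable when 8·δ/(1−δ) ≥ 7, i.e. δ/(1−δ) ≥ 7/8.
Equivalently δ ≥ 7/(7+8) = 7/15.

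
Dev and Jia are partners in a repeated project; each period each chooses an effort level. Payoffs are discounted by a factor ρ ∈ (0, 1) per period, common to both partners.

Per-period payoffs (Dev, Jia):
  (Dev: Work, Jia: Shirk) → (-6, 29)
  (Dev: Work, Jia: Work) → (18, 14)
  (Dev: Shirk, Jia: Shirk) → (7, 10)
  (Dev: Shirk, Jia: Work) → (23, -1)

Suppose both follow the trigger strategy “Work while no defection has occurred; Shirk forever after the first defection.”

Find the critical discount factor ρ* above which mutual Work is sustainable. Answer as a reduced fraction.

15/19

Dev: cooperation gives 18 each period; deviation gives 23 once then 7 forever.
  18/(1−ρ) ≥ 23 + 7ρ/(1−ρ) ⇒ ρ ≥ 5/16.
Jia: cooperation gives 14 each period; deviation gives 29 once then 10 forever.
  ρ ≥ 15/19.
Both must hold, so the binding constraint is Jia's: ρ ≥ 15/19.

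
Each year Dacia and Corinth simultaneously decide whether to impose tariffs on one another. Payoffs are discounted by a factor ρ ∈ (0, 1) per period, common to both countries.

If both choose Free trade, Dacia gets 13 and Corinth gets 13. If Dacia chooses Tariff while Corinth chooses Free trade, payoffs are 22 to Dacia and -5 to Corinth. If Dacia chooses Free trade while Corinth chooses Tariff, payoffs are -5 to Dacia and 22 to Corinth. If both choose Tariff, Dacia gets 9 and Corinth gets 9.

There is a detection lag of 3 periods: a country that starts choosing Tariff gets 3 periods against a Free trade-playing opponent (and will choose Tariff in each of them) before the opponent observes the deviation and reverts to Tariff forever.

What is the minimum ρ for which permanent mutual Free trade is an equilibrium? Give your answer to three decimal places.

0.885

Deviating for the 3 undetected periods gains 22−13 = 9 per period over cooperation, then loses 13−9 = 4 per period forever once punishment starts.
Gain: 9(1 + ρ + … + ρ^2); loss: 4·ρ^3/(1−ρ).
No profitable deviation ⇔ 9(1−ρ^3) ≤ 4·ρ^3, i.e. ρ^3 ≥ 9/(9+4) = 9/13.
Hence ρ ≥ (9/13)^(1/3) ≈ 0.885.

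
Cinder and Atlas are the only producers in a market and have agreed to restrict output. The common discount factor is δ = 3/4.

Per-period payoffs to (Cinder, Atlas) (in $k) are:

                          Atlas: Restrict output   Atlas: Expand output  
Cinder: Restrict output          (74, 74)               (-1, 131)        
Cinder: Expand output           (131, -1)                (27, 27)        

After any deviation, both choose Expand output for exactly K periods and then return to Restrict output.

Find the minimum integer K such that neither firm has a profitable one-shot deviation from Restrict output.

Need Σ_{k=1}^{K} δ^k ≥ (131−74)/(74−27) = 1.2128 at δ = 3/4.
At K = 1 the sum is 0.7500 < 1.2128; at K = 2 it is 1.3125 ≥ 1.2128.
So the minimum punishment length is K = 2.

2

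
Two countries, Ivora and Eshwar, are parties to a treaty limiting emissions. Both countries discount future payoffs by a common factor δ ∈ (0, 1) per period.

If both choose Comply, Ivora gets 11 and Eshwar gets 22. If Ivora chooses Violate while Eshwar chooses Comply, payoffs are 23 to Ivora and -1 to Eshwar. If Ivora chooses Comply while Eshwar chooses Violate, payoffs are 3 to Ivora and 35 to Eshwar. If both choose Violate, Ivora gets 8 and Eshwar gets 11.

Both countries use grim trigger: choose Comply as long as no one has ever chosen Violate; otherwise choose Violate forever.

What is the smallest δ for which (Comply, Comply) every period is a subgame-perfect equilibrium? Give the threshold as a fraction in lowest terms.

4/5

Ivora: cooperation gives 11 each period; deviation gives 23 once then 8 forever.
  11/(1−δ) ≥ 23 + 8δ/(1−δ) ⇒ δ ≥ 12/15 = 4/5.
Eshwar: cooperation gives 22 each period; deviation gives 35 once then 11 forever.
  δ ≥ 13/24.
Both must hold, so the binding constraint is Ivora's: δ ≥ 4/5.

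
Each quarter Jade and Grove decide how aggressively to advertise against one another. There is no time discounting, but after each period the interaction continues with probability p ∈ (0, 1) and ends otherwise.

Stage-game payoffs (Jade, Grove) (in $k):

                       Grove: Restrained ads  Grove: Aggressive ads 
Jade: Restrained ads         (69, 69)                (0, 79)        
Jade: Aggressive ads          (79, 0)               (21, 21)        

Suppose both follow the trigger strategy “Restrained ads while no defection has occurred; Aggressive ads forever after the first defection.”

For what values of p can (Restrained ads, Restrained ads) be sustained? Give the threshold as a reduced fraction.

5/29

Expected cooperation value is 69 + p·69 + p²·69 + … = 69/(1−p); deviation gives 79 + p·21/(1−p).
69 ≥ 79(1−p) + 21p ⇒ 58p ≥ 10 ⇒ p ≥ 10/58 = 5/29.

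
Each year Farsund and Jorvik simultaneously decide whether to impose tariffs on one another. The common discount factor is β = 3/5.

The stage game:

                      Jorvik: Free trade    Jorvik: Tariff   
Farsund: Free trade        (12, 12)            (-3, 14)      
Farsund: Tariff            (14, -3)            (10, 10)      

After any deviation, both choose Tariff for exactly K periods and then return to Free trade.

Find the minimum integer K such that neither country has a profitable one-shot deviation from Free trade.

IC: β(1−β^K)/(1−β) ≥ (14−12)/(12−10) = 1.
With β = 3/5: need 1 − β^K ≥ 1·(1−3/5)/(3/5), i.e. β^K ≤ 0.3333.
Since (3/5)^2 = 0.3600 and (3/5)^3 = 0.2160, the smallest such K is 3.

3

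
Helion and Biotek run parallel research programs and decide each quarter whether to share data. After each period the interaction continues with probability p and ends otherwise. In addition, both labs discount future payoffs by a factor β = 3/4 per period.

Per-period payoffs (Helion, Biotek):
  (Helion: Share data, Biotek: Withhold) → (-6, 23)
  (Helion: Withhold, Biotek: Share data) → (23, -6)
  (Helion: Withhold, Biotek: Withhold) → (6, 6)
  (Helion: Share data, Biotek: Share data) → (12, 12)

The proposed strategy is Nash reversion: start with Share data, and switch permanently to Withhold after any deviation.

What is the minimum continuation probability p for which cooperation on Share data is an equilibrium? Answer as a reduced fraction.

44/51

With continuation probability p and discount β, the effective per-period discount factor is βp.
Grim-trigger IC: βp ≥ (23−12)/(23−6) = 11/17.
So p ≥ (11/17)/(3/4) = 44/51.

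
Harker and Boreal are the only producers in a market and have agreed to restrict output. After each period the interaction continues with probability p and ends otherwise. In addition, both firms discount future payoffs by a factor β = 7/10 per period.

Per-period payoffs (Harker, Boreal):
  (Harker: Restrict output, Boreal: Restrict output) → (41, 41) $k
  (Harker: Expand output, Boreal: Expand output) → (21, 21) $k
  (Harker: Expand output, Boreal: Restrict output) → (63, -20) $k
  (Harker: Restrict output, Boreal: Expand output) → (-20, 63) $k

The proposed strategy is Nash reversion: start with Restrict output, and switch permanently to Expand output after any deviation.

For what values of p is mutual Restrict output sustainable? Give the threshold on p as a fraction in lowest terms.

Expected continuation weight on next period's payoff is β·p = 7/10·p, which plays the role of the discount factor.
Cooperation requires 7/10·p ≥ (63−41)/(63−21) = 11/21, hence p ≥ 110/147.

110/147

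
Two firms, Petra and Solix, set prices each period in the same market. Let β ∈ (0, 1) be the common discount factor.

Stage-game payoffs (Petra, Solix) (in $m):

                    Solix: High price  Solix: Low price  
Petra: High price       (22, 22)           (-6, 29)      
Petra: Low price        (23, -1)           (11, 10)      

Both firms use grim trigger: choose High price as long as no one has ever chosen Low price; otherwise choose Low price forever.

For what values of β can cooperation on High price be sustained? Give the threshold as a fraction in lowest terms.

For Petra: deviation gain 23−22 = 1, per-period punishment loss 22−11 = 11. IC gives β ≥ 1/12.
For Solix: gain 7, loss 12 per period, so β ≥ 7/19.
The tighter constraint is Solix's, so cooperation needs β ≥ 7/19.

7/19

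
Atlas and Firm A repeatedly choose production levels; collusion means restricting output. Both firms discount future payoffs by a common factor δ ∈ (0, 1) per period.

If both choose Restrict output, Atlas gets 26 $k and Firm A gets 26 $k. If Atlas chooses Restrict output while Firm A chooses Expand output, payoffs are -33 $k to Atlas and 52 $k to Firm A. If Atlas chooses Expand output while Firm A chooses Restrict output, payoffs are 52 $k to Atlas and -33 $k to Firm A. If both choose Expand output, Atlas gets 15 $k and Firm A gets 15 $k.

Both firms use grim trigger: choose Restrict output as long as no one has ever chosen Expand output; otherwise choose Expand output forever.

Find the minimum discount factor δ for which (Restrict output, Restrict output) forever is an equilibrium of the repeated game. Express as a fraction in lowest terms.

Cooperation forever yields 26 each period: 26/(1−δ).
Deviating yields 52 once, then 15 forever: 52 + 15δ/(1−δ).
No profitable deviation requires 26/(1−δ) ≥ 52 + 15δ/(1−δ).
Multiplying by (1−δ): 26 ≥ 52(1−δ) + 15δ = 52 − 37δ.
So 37δ ≥ 26, i.e. δ ≥ 26/37.

26/37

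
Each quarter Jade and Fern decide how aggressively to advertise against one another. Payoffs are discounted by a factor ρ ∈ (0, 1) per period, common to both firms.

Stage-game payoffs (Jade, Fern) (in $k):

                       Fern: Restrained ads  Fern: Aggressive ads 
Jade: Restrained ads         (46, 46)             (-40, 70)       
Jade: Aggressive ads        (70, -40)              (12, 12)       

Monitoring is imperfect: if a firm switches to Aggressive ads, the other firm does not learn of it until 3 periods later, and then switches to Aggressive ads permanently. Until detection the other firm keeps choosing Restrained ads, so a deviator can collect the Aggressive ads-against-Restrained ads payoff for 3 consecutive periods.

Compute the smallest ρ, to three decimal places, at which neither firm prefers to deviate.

A deviator earns 70 for 3 periods, then 12 forever; cooperating earns 46 forever. Multiplying the IC by (1−ρ):
46 ≥ 70(1−ρ^3) + 12ρ^3, so 58·ρ^3 ≥ 24 and ρ^3 ≥ 12/29.
ρ ≥ (12/29)^(1/3) ≈ 0.745.

0.745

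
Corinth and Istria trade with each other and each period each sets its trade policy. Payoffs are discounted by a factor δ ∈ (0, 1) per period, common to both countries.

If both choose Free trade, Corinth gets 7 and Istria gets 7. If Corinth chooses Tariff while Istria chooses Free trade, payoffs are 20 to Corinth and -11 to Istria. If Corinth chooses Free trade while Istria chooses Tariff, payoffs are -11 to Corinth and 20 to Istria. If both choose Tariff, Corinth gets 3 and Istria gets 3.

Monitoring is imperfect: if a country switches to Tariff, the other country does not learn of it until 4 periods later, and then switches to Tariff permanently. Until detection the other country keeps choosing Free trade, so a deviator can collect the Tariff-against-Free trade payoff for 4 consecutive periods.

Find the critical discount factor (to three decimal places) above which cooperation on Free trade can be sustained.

A deviator earns 20 for 4 periods, then 3 forever; cooperating earns 7 forever. Multiplying the IC by (1−δ):
7 ≥ 20(1−δ^4) + 3δ^4, so 17·δ^4 ≥ 13 and δ^4 ≥ 13/17.
δ ≥ (13/17)^(1/4) ≈ 0.935.

0.935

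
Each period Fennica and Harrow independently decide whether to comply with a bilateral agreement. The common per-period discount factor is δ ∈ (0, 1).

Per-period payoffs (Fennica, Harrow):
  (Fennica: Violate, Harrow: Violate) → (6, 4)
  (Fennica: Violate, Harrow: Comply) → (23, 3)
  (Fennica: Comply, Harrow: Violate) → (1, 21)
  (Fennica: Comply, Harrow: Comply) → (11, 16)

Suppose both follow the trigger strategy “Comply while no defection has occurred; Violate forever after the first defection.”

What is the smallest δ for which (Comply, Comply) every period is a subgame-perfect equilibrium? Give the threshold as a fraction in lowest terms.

For Fennica: deviation gain 23−11 = 12, per-period punishment loss 11−6 = 5. IC gives δ ≥ 12/17.
For Harrow: gain 5, loss 12 per period, so δ ≥ 5/17.
The tighter constraint is Fennica's, so cooperation needs δ ≥ 12/17.

12/17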